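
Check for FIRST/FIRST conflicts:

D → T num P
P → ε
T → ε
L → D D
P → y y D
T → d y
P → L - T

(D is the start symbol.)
No FIRST/FIRST conflicts.

FIRST sets of the non-terminals at (or reachable through a nullable prefix from) the front of some alternative:
  FIRST(L) = { 'd', 'num' }

Productions for P:
  P → ε: FIRST = { ε }
  P → y y D: FIRST = { 'y' }
  P → L - T: FIRST = { 'd', 'num' }
Productions for T:
  T → ε: FIRST = { ε }
  T → d y: FIRST = { 'd' }
D, L have only one production, so no FIRST/FIRST conflict is possible there.

All alternatives of each non-terminal have pairwise disjoint FIRST sets.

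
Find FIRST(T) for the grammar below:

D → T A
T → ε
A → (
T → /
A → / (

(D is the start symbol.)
{ '/', ε }

To compute FIRST(T), examine every production with T on the left-hand side, reading each right-hand side left to right until a non-nullable symbol is reached.

From T → ε:
  - ε-production, so ε ∈ FIRST(T)
From T → /:
  - '/' is a terminal: add '/' and stop

Collecting: FIRST(T) = { '/', ε }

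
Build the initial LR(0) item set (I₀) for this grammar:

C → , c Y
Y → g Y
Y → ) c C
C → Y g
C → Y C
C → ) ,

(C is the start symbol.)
{ [C → . ) ,], [C → . , c Y], [C → . Y C], [C → . Y g], [C' → . C], [Y → . ) c C], [Y → . g Y] }

First, augment the grammar with C' → C
I₀ = CLOSURE({ [C' → . C] }):
  [C' → . C] has the dot before C: add [C → . , c Y], [C → . Y g], [C → . Y C], [C → . ) ,]
  [C → . Y g] has the dot before Y: add [Y → . g Y], [Y → . ) c C]
No further items can be added.

I₀ = { [C → . ) ,], [C → . , c Y], [C → . Y C], [C → . Y g], [C' → . C], [Y → . ) c C], [Y → . g Y] }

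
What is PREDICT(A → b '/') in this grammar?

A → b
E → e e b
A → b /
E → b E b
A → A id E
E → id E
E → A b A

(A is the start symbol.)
{ 'b' }

PREDICT(A → b '/') = (FIRST(RHS) \ {ε}) ∪ (FOLLOW(A) if ε ∈ FIRST(RHS), i.e. RHS ⇒* ε)
FIRST(b '/') = { 'b' }
ε ∉ FIRST(b '/'), so FOLLOW(A) is not added.
PREDICT(A → b '/') = { 'b' }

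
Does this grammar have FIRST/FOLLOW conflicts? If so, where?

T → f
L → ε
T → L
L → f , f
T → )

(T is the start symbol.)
No FIRST/FOLLOW conflicts.

A FIRST/FOLLOW conflict occurs when a non-terminal N has a nullable alternative N → β (β ⇒* ε) and another alternative N → α with FIRST(α) ∩ FOLLOW(N) ≠ ∅: on such a lookahead the parser cannot decide between expanding α and letting N vanish via β.

Nullable non-terminals: L, T.
FIRST sets used below: FIRST(L) = { 'f', ε }

L: nullable alternative(s) L → ε; FOLLOW(L) = { $ }
  L → ε: FIRST \ {ε} = { } — this is the only nullable alternative, skip
  L → f , f: FIRST \ {ε} = { 'f' } — disjoint from FOLLOW(L)

T: nullable alternative(s) T → L; FOLLOW(T) = { $ }
  T → f: FIRST \ {ε} = { 'f' } — disjoint from FOLLOW(T)
  T → L: FIRST \ {ε} = { 'f' } — this is the only nullable alternative, skip
  T → ): FIRST \ {ε} = { ')' } — disjoint from FOLLOW(T)

No FIRST/FOLLOW conflicts found.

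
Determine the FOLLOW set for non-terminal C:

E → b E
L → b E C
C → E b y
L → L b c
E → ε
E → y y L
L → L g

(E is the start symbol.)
{ $, 'b', 'g', 'y' }

In L → b E C: C is at the end, add FOLLOW(L)

The FOLLOW sets referred to above (computed the same way, to a fixed point):
  FOLLOW(L) = { $, 'b', 'g', 'y' }

Taking the union: FOLLOW(C) = { $, 'b', 'g', 'y' }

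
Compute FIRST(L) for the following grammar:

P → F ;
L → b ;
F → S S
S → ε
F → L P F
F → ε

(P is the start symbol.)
{ 'b' }

To compute FIRST(L), examine every production with L on the left-hand side, reading each right-hand side left to right until a non-nullable symbol is reached.

From L → b ;:
  - b is a terminal: add 'b' and stop

Collecting: FIRST(L) = { 'b' }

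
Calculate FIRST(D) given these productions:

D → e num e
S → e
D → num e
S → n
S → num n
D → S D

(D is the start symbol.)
To compute FIRST(D), examine every production with D on the left-hand side, reading each right-hand side left to right until a non-nullable symbol is reached.

FIRST sets of the other non-terminals involved (by the same procedure, iterated to a fixed point):
  FIRST(S) = { 'e', 'n', 'num' }

From D → e num e:
  - e is a terminal: add 'e' and stop
From D → num e:
  - num is a terminal: add 'num' and stop
From D → S D:
  - S is a non-terminal: add FIRST(S) \ {ε} = { 'e', 'n', 'num' }
    S is not nullable, so stop

Collecting: FIRST(D) = { 'e', 'n', 'num' }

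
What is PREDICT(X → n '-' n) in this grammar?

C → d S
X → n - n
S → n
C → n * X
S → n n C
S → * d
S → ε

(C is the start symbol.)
{ 'n' }

PREDICT(X → n '-' n) = (FIRST(RHS) \ {ε}) ∪ (FOLLOW(X) if ε ∈ FIRST(RHS), i.e. RHS ⇒* ε)
FIRST(n '-' n) = { 'n' }
ε ∉ FIRST(n '-' n), so FOLLOW(X) is not added.
PREDICT(X → n '-' n) = { 'n' }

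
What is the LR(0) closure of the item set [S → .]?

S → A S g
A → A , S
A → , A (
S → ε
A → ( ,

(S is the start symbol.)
{ [S → .] }

To compute CLOSURE, for each item [A → α.Bβ] where B is a non-terminal, add [B → .γ] for all productions B → γ; repeat for the newly added items until nothing changes.

Start with: [S → .]
The dot is at the end, so nothing is added.

CLOSURE = { [S → .] }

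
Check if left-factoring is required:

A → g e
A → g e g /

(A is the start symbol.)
Left-factoring is needed when two productions for the same non-terminal
share a common prefix on the right-hand side.

Productions for A:
  A → g e
  A → g e g /

Found common prefix 'g e' in productions for A

Answer: Yes, A has productions with common prefix 'g e'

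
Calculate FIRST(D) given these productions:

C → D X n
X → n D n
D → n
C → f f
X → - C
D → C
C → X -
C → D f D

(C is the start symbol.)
To compute FIRST(D), examine every production with D on the left-hand side, reading each right-hand side left to right until a non-nullable symbol is reached.

FIRST sets of the other non-terminals involved (by the same procedure, iterated to a fixed point):
  FIRST(C) = { '-', 'f', 'n' }

From D → n:
  - n is a terminal: add 'n' and stop
From D → C:
  - C is a non-terminal: add FIRST(C) \ {ε} = { '-', 'f', 'n' }
    C is not nullable, so stop

Collecting: FIRST(D) = { '-', 'f', 'n' }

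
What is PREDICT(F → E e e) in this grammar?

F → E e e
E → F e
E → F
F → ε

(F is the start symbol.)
{ 'e' }

PREDICT(F → E e e) = (FIRST(RHS) \ {ε}) ∪ (FOLLOW(F) if ε ∈ FIRST(RHS), i.e. RHS ⇒* ε)
FIRST(E) = { 'e', ε }
FIRST(E e e) = { 'e' }
ε ∉ FIRST(E e e), so FOLLOW(F) is not added.
PREDICT(F → E e e) = { 'e' }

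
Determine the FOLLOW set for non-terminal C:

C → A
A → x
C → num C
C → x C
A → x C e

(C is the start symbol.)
{ $, 'e' }

To compute FOLLOW(C), find every occurrence of C on a right-hand side N → α C β: add FIRST(β) \ {ε}, and if β is empty or nullable also add FOLLOW(N). Iterate to a fixed point.

C is the start symbol, so $ ∈ FOLLOW(C).
In C → num C: C is at the end; this adds FOLLOW(C) to itself — nothing new
In C → x C: C is at the end; this adds FOLLOW(C) to itself — nothing new
In A → x C e: C is followed by e, add FIRST(e) \ {ε} = { 'e' }

Taking the union: FOLLOW(C) = { $, 'e' }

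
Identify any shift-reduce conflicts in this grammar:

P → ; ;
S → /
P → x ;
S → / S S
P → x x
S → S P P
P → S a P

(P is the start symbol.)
Augment with P' → P and build the canonical LR(0) collection (I0 = CLOSURE({[P' → . P]}), then GOTO on every symbol after a dot until no new states appear). It has 15 states:
  I0: { [P → . ; ;], [P → . S a P], [P → . x ;], [P → . x x], [P' → . P], [S → . / S S], [S → . /], [S → . S P P] }  — shift
  I1: { [S → . / S S], [S → . /], [S → . S P P], [S → / . S S], [S → / .] }  — shift, reduce
  I2: { [P → ; . ;] }  — shift
  I3: { [P' → P .] }  — accept
  I4: { [P → . ; ;], [P → . S a P], [P → . x ;], [P → . x x], [P → S . a P], [S → . / S S], [S → . /], [S → . S P P], [S → S . P P] }  — shift
  I5: { [P → x . ;], [P → x . x] }  — shift
  I6: { [P → x ; .] }  — reduce
  I7: { [P → x x .] }  — reduce
  I8: { [P → . ; ;], [P → . S a P], [P → . x ;], [P → . x x], [S → . / S S], [S → . /], [S → . S P P], [S → S P . P] }  — shift
  I9: { [P → . ; ;], [P → . S a P], [P → . x ;], [P → . x x], [P → S a . P], [S → . / S S], [S → . /], [S → . S P P] }  — shift
  I10: { [P → S a P .] }  — reduce
  I11: { [S → S P P .] }  — reduce
  I12: { [P → ; ; .] }  — reduce
  I13: { [P → . ; ;], [P → . S a P], [P → . x ;], [P → . x x], [S → . / S S], [S → . /], [S → . S P P], [S → / S . S], [S → S . P P] }  — shift
  I14: { [P → . ; ;], [P → . S a P], [P → . x ;], [P → . x x], [P → S . a P], [S → . / S S], [S → . /], [S → . S P P], [S → / S S .], [S → S . P P] }  — shift, reduce

I1 contains reduce item [S → / .] and shift items [S → . /], [S → . / S S] — shift-reduce conflict.
I14 contains reduce item [S → / S S .] and shift items [P → . ; ;], [P → S . a P], [P → . x ;], [P → . x x], [S → . /], [S → . / S S] — shift-reduce conflict.

Answer: Yes — I1: [S → / .] vs [S → . /]; I14: [S → / S S .] vs [P → . ; ;]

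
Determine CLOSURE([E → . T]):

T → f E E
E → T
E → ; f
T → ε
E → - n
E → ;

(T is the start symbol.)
{ [E → . T], [T → . f E E], [T → .] }

To compute CLOSURE, for each item [A → α.Bβ] where B is a non-terminal, add [B → .γ] for all productions B → γ; repeat for the newly added items until nothing changes.

Start with: [E → . T]
  [E → . T] has the dot before T: add [T → . f E E], [T → .]
No further items can be added.

CLOSURE = { [E → . T], [T → . f E E], [T → .] }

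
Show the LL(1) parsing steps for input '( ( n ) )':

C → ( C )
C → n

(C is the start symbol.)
LL(1) parsing maintains a stack (initially the start symbol over $) and the input. At each step: if the stack top is a terminal, match it against the current input token; if it is a non-terminal N, replace it with the RHS of M[N, lookahead] (the unique production whose predict set contains the lookahead).

Stack is shown with the top on the left.

Stack      Input        Action
------------------------------
C $        ( ( n ) ) $  output C → ( C )
( C ) $    ( ( n ) ) $  match '('
C ) $      ( n ) ) $    output C → ( C )
( C ) ) $  ( n ) ) $    match '('
C ) ) $    n ) ) $      output C → n
n ) ) $    n ) ) $      match 'n'
) ) $      ) ) $        match ')'
) $        ) $          match ')'
$          $            accept

The string is accepted.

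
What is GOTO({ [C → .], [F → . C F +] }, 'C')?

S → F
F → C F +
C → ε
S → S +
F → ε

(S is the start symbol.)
{ [C → .], [F → . C F +], [F → .], [F → C . F +] }

GOTO(I, 'C') = CLOSURE({ [A → αX.β] : [A → α.Xβ] ∈ I, X = 'C' })

Items with dot before 'C', with the dot advanced:
  [F → . C F +] → [F → C . F +]
Closure of the advanced items:
  [F → C . F +] has the dot before F: add [F → . C F +], [F → .]
  [F → . C F +] has the dot before C: add [C → .]

GOTO = { [C → .], [F → . C F +], [F → .], [F → C . F +] }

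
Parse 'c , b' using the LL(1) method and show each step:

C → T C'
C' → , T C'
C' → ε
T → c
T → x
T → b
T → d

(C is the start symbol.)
Stack is shown with the top on the left.

Stack     Input    Action
-------------------------
C $       c , b $  output C → T C'
T C' $    c , b $  output T → c
c C' $    c , b $  match 'c'
C' $      , b $    output C' → , T C'
, T C' $  , b $    match ','
T C' $    b $      output T → b
b C' $    b $      match 'b'
C' $      $        output C' → ε
$         $        accept

The string is accepted.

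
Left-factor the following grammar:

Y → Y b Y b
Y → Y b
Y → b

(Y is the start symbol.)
Y → Y b Y'
Y' → Y b
Y' → ε
Y → b

Left-factoring transforms A → αβ₁ | αβ₂ into A → αA' and A' → β₁ | β₂
(α is the longest common prefix among the alternatives). Repeat until
no nonterminal has two alternatives with a common prefix.

Round 1: Y has alternatives sharing prefix 'Y b'. Introduce Y': Y → Y b Y'
  Add: Y' → Y b
  Add: Y' → ε

No remaining common prefixes — done.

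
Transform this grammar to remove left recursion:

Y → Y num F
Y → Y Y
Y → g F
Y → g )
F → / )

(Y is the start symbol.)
Y is directly left-recursive. The standard transformation for
  A → A α₁ | ... | A α_m | β₁ | ... | β_n
is
  A  → β₁ A' | ... | β_n A'
  A' → α₁ A' | ... | α_m A' | ε

Y → g F becomes Y → g F Y'
Y → g ) becomes Y → g ) Y'
Y → Y num F becomes Y' → num F Y'
Y → Y Y becomes Y' → Y Y'
Add Y' → ε

Productions for other non-terminals are unchanged:
  F → / )

Resulting grammar:
Y → g F Y'
Y → g ) Y'
Y' → num F Y'
Y' → Y Y'
Y' → ε
F → / )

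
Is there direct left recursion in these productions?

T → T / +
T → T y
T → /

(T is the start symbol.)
Yes, T is left-recursive

Direct left recursion occurs when N → N α for some non-terminal N (the right-hand side begins with the left-hand side itself).

T → T / +: LEFT RECURSIVE (starts with T)
T → T y: LEFT RECURSIVE (starts with T)
T → /: starts with '/'

The grammar has direct left recursion on: T.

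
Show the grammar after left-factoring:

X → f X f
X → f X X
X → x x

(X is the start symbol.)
X → f X X'
X' → f
X' → X
X → x x

Left-factoring transforms A → αβ₁ | αβ₂ into A → αA' and A' → β₁ | β₂
(α is the longest common prefix among the alternatives). Repeat until
no nonterminal has two alternatives with a common prefix.

Round 1: X has alternatives sharing prefix 'f X'. Introduce X': X → f X X'
  Add: X' → f
  Add: X' → X

No remaining common prefixes — done.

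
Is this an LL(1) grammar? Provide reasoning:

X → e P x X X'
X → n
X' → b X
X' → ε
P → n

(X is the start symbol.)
A grammar is LL(1) if for each non-terminal N with multiple productions, the predict sets of those productions are pairwise disjoint, where PREDICT(N → α) = (FIRST(α) \ {ε}) ∪ (FOLLOW(N) if α ⇒* ε).

Relevant sets:
  FOLLOW(X') = { $, 'b' }

For X:
  PREDICT(X → e P x X X') = { 'e' }
  PREDICT(X → n) = { 'n' }
For X':
  PREDICT(X' → b X) = { 'b' }
  PREDICT(X' → ε) = { $, 'b' }
P has a single production, so nothing to check there.

Conflict found: Predict set conflict for X': { 'b' }
The grammar is NOT LL(1).

Answer: No. Predict set conflict for X': { 'b' }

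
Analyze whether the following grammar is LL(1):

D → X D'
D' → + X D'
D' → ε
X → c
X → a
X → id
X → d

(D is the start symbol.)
A grammar is LL(1) if for each non-terminal N with multiple productions, the predict sets of those productions are pairwise disjoint, where PREDICT(N → α) = (FIRST(α) \ {ε}) ∪ (FOLLOW(N) if α ⇒* ε).

Relevant sets:
  FOLLOW(D') = { $ }

For D':
  PREDICT(D' → '+' X D') = { '+' }
  PREDICT(D' → ε) = { $ }
For X:
  PREDICT(X → c) = { 'c' }
  PREDICT(X → a) = { 'a' }
  PREDICT(X → id) = { 'id' }
  PREDICT(X → d) = { 'd' }
D has a single production, so nothing to check there.

All predict sets are disjoint. The grammar IS LL(1).

Answer: Yes, the grammar is LL(1).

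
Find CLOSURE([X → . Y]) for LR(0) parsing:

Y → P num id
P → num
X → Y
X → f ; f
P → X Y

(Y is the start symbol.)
{ [P → . X Y], [P → . num], [X → . Y], [X → . f ; f], [Y → . P num id] }

To compute CLOSURE, for each item [A → α.Bβ] where B is a non-terminal, add [B → .γ] for all productions B → γ; repeat for the newly added items until nothing changes.

Start with: [X → . Y]
  [X → . Y] has the dot before Y: add [Y → . P num id]
  [Y → . P num id] has the dot before P: add [P → . num], [P → . X Y]
  [P → . X Y] has the dot before X: add [X → . f ; f]
No further items can be added.

CLOSURE = { [P → . X Y], [P → . num], [X → . Y], [X → . f ; f], [Y → . P num id] }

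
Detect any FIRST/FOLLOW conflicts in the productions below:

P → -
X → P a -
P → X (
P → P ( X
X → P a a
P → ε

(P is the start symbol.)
Nullable non-terminals: P.
FIRST sets used below: FIRST(X) = { '(', '-', 'a' }, FIRST(P) = { '(', '-', 'a', ε }

P: nullable alternative(s) P → ε; FOLLOW(P) = { $, '(', 'a' }
  P → -: FIRST \ {ε} = { '-' } — disjoint from FOLLOW(P)
  P → X (: FIRST \ {ε} = { '(', '-', 'a' } — overlaps FOLLOW(P) on { '(', 'a' }: CONFLICT
  P → P ( X: FIRST \ {ε} = { '(', '-', 'a' } — overlaps FOLLOW(P) on { '(', 'a' }: CONFLICT
  P → ε: FIRST \ {ε} = { } — this is the only nullable alternative, skip

X has no nullable alternative, so no FIRST/FOLLOW check is needed there.

So the grammar has 2 FIRST/FOLLOW conflicts (marked CONFLICT above).

Answer: Yes. P → X '(' with FOLLOW(P) on { '(', 'a' }; P → P '(' X with FOLLOW(P) on { '(', 'a' }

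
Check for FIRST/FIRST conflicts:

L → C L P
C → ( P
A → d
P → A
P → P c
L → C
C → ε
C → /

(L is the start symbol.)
Yes. L → C L P / L → C on { '(', '/' }; P → A / P → P c on { 'd' }

A FIRST/FIRST conflict occurs when two productions N → α and N → β for the same non-terminal have FIRST(α) ∩ FIRST(β) ≠ ∅ (with ε ∈ FIRST of a nullable right-hand side, so two nullable alternatives also conflict).

FIRST sets of the non-terminals at (or reachable through a nullable prefix from) the front of some alternative:
  FIRST(C) = { '(', '/', ε }
  FIRST(L) = { '(', '/', 'd', ε }
  FIRST(P) = { 'd' }
  FIRST(A) = { 'd' }

Productions for L:
  L → C L P: FIRST = { '(', '/', 'd' }
  L → C: FIRST = { '(', '/', ε }
Productions for C:
  C → ( P: FIRST = { '(' }
  C → ε: FIRST = { ε }
  C → /: FIRST = { '/' }
Productions for P:
  P → A: FIRST = { 'd' }
  P → P c: FIRST = { 'd' }
A has only one production, so no FIRST/FIRST conflict is possible there.

Conflict for L: L → C L P and L → C
  Overlap: { '(', '/' }
Conflict for P: P → A and P → P c
  Overlap: { 'd' }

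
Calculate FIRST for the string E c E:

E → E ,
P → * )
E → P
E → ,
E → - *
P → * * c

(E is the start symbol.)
FIRST sets of the non-terminals involved (from the grammar, by fixed-point iteration):
  FIRST(E) = { '*', ',', '-' }

To compute FIRST(E c E), process the symbols left to right:
Symbol E is a non-terminal. Add FIRST(E) \ {ε} = { '*', ',', '-' }
E is not nullable (ε ∉ FIRST(E)), so stop here.
FIRST(E c E) = { '*', ',', '-' }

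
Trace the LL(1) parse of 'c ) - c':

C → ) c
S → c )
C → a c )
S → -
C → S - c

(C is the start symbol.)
Stack is shown with the top on the left.

Stack      Input      Action
----------------------------
C $        c ) - c $  output C → S - c
S - c $    c ) - c $  output S → c )
c ) - c $  c ) - c $  match 'c'
) - c $    ) - c $    match ')'
- c $      - c $      match '-'
c $        c $        match 'c'
$          $          accept

The string is accepted.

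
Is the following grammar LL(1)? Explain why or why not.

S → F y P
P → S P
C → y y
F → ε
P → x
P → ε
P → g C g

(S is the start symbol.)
A grammar is LL(1) if for each non-terminal N with multiple productions, the predict sets of those productions are pairwise disjoint, where PREDICT(N → α) = (FIRST(α) \ {ε}) ∪ (FOLLOW(N) if α ⇒* ε).

Relevant sets:
  FIRST(S) = { 'y' }
  FOLLOW(P) = { $, 'g', 'x', 'y' }

For P:
  PREDICT(P → S P) = { 'y' }
  PREDICT(P → x) = { 'x' }
  PREDICT(P → ε) = { $, 'g', 'x', 'y' }
  PREDICT(P → g C g) = { 'g' }
S, C, F have a single production, so nothing to check there.

Conflict found: Predict set conflict for P: { 'y' }
The grammar is NOT LL(1).

Answer: No. Predict set conflict for P: { 'y' }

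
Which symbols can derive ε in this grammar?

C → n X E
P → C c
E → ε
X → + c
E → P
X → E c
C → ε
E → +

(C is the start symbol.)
A non-terminal is nullable if it can derive ε (the empty string): either it has an ε-production, or it has a production whose right-hand side consists entirely of nullable non-terminals.

ε-productions: E → ε, C → ε
So E, C are immediately nullable.
No further non-terminal can be added: every production for the remaining non-terminals contains a terminal or a non-nullable non-terminal.
Nullable = { 'C', 'E' }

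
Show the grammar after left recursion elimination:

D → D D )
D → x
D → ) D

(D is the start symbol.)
D is directly left-recursive. The standard transformation for
  A → A α₁ | ... | A α_m | β₁ | ... | β_n
is
  A  → β₁ A' | ... | β_n A'
  A' → α₁ A' | ... | α_m A' | ε

D → x becomes D → x D'
D → ) D becomes D → ) D D'
D → D D ) becomes D' → D ) D'
Add D' → ε

Resulting grammar:
D → x D'
D → ) D D'
D' → D ) D'
D' → ε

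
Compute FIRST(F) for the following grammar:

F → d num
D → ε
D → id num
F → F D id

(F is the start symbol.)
To compute FIRST(F), examine every production with F on the left-hand side, reading each right-hand side left to right until a non-nullable symbol is reached.

From F → d num:
  - d is a terminal: add 'd' and stop
From F → F D id:
  - F is the symbol being defined: contributes nothing new
    F is not nullable, so stop

Collecting: FIRST(F) = { 'd' }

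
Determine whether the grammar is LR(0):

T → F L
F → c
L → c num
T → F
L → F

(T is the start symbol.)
A grammar is LR(0) if no state in the canonical LR(0) collection has:
  - both a shift item (dot before a terminal) and a complete item (shift-reduce conflict), or
  - two or more complete items (reduce-reduce conflict; the accept item [T' → T .] counts as a complete item here).

Augment with T' → T and build the canonical LR(0) collection (I0 = CLOSURE({[T' → . T]}), then GOTO on every symbol after a dot until no new states appear). It has 8 states:
  I0: { [F → . c], [T → . F L], [T → . F], [T' → . T] }  — shift
  I1: { [F → . c], [L → . F], [L → . c num], [T → F . L], [T → F .] }  — shift, reduce
  I2: { [T' → T .] }  — accept
  I3: { [F → c .] }  — reduce
  I4: { [L → F .] }  — reduce
  I5: { [T → F L .] }  — reduce
  I6: { [F → c .], [L → c . num] }  — shift, reduce
  I7: { [L → c num .] }  — reduce

Conflict in state I1:
  Shift-reduce conflict between [T → F .] and [F → . c]
So the grammar is NOT LR(0).

Answer: No. Shift-reduce conflict between [T → F .] and [F → . c]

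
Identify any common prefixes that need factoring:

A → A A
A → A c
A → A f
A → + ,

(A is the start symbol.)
Left-factoring is needed when two productions for the same non-terminal
share a common prefix on the right-hand side.

Productions for A:
  A → A A
  A → A c
  A → A f
  A → + ,

Found common prefix 'A' in productions for A

Answer: Yes, A has productions with common prefix 'A'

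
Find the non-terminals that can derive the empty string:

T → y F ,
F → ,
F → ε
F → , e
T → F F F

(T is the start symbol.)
{ 'F', 'T' }

A non-terminal is nullable if it can derive ε (the empty string): either it has an ε-production, or it has a production whose right-hand side consists entirely of nullable non-terminals.

ε-productions: F → ε
So F is immediately nullable.
T → F F F: every symbol on the right is nullable, so T is nullable too.
Every non-terminal is now nullable.
Nullable = { 'F', 'T' }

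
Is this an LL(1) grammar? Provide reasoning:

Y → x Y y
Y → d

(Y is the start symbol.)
A grammar is LL(1) if for each non-terminal N with multiple productions, the predict sets of those productions are pairwise disjoint, where PREDICT(N → α) = (FIRST(α) \ {ε}) ∪ (FOLLOW(N) if α ⇒* ε).

For Y:
  PREDICT(Y → x Y y) = { 'x' }
  PREDICT(Y → d) = { 'd' }

All predict sets are disjoint. The grammar IS LL(1).

Answer: Yes, the grammar is LL(1).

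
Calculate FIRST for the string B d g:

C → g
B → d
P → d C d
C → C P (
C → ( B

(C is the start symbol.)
{ 'd' }

FIRST sets of the non-terminals involved (from the grammar, by fixed-point iteration):
  FIRST(B) = { 'd' }

To compute FIRST(B d g), process the symbols left to right:
Symbol B is a non-terminal. Add FIRST(B) \ {ε} = { 'd' }
B is not nullable (ε ∉ FIRST(B)), so stop here.
FIRST(B d g) = { 'd' }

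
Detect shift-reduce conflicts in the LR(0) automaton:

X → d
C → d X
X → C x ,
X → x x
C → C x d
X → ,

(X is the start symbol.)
Augment with X' → X and build the canonical LR(0) collection (I0 = CLOSURE({[X' → . X]}), then GOTO on every symbol after a dot until no new states appear). It has 11 states:
  I0: { [C → . C x d], [C → . d X], [X → . ,], [X → . C x ,], [X → . d], [X → . x x], [X' → . X] }  — shift
  I1: { [X → , .] }  — reduce
  I2: { [C → C . x d], [X → C . x ,] }  — shift
  I3: { [X' → X .] }  — accept
  I4: { [C → . C x d], [C → . d X], [C → d . X], [X → . ,], [X → . C x ,], [X → . d], [X → . x x], [X → d .] }  — shift, reduce
  I5: { [X → x . x] }  — shift
  I6: { [X → x x .] }  — reduce
  I7: { [C → d X .] }  — reduce
  I8: { [C → C x . d], [X → C x . ,] }  — shift
  I9: { [X → C x , .] }  — reduce
  I10: { [C → C x d .] }  — reduce

I4 contains reduce item [X → d .] and shift items [C → . d X], [X → . ,], [X → . d], [X → . x x] — shift-reduce conflict.

Answer: Yes — I4: [X → d .] vs [C → . d X]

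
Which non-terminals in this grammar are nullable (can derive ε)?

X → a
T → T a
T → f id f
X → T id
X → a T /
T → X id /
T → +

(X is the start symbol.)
A non-terminal is nullable if it can derive ε (the empty string): either it has an ε-production, or it has a production whose right-hand side consists entirely of nullable non-terminals.

There are no ε-productions, so no non-terminal can derive ε.
No non-terminals are nullable.

Answer: None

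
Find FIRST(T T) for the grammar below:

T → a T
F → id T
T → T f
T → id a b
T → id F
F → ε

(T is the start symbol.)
{ 'a', 'id' }

FIRST sets of the non-terminals involved (from the grammar, by fixed-point iteration):
  FIRST(T) = { 'a', 'id' }

To compute FIRST(T T), process the symbols left to right:
Symbol T is a non-terminal. Add FIRST(T) \ {ε} = { 'a', 'id' }
T is not nullable (ε ∉ FIRST(T)), so stop here.
FIRST(T T) = { 'a', 'id' }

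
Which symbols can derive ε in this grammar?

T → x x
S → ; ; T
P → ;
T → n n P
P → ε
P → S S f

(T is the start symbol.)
A non-terminal is nullable if it can derive ε (the empty string): either it has an ε-production, or it has a production whose right-hand side consists entirely of nullable non-terminals.

ε-productions: P → ε
So P is immediately nullable.
No further non-terminal can be added: every production for the remaining non-terminals contains a terminal or a non-nullable non-terminal.
Nullable = { 'P' }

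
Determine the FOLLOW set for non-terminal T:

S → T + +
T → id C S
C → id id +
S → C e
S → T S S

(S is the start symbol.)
To compute FOLLOW(T), find every occurrence of T on a right-hand side N → α T β: add FIRST(β) \ {ε}, and if β is empty or nullable also add FOLLOW(N). Iterate to a fixed point.

In S → T + +: T is followed by '+' '+', add FIRST('+' '+') \ {ε} = { '+' }
In S → T S S: T is followed by S S, add FIRST(S S) \ {ε} = { 'id' }

Taking the union: FOLLOW(T) = { '+', 'id' }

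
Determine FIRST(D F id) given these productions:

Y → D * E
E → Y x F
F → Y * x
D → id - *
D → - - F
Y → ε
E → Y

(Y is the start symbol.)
FIRST sets of the non-terminals involved (from the grammar, by fixed-point iteration):
  FIRST(D) = { '-', 'id' }

To compute FIRST(D F id), process the symbols left to right:
Symbol D is a non-terminal. Add FIRST(D) \ {ε} = { '-', 'id' }
D is not nullable (ε ∉ FIRST(D)), so stop here.
FIRST(D F id) = { '-', 'id' }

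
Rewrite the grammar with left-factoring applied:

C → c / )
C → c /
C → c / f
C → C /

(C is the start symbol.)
Left-factoring transforms A → αβ₁ | αβ₂ into A → αA' and A' → β₁ | β₂
(α is the longest common prefix among the alternatives). Repeat until
no nonterminal has two alternatives with a common prefix.

Round 1: C has alternatives sharing prefix 'c /'. Introduce C': C → c / C'
  Add: C' → )
  Add: C' → ε
  Add: C' → f

No remaining common prefixes — done.

Resulting grammar:
C → c / C'
C' → )
C' → ε
C' → f
C → C /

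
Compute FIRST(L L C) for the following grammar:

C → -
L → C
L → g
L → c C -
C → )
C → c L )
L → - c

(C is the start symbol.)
FIRST sets of the non-terminals involved (from the grammar, by fixed-point iteration):
  FIRST(L) = { ')', '-', 'c', 'g' }

To compute FIRST(L L C), process the symbols left to right:
Symbol L is a non-terminal. Add FIRST(L) \ {ε} = { ')', '-', 'c', 'g' }
L is not nullable (ε ∉ FIRST(L)), so stop here.
FIRST(L L C) = { ')', '-', 'c', 'g' }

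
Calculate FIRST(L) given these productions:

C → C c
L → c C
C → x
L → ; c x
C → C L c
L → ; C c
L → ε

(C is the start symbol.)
From L → c C:
  - c is a terminal: add 'c' and stop
From L → ; c x:
  - ';' is a terminal: add ';' and stop
From L → ; C c:
  - ';' is a terminal: add ';' and stop
From L → ε:
  - ε-production, so ε ∈ FIRST(L)

Collecting: FIRST(L) = { ';', 'c', ε }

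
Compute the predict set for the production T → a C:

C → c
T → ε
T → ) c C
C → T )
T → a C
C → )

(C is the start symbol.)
PREDICT(T → a C) = (FIRST(RHS) \ {ε}) ∪ (FOLLOW(T) if ε ∈ FIRST(RHS), i.e. RHS ⇒* ε)
FIRST(a C) = { 'a' }
ε ∉ FIRST(a C), so FOLLOW(T) is not added.
PREDICT(T → a C) = { 'a' }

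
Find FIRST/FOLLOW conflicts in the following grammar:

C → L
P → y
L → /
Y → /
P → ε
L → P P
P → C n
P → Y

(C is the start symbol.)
Yes. P → y with FOLLOW(P) on { 'y' }; P → C n with FOLLOW(P) on { '/', 'n', 'y' }; P → Y with FOLLOW(P) on { '/' }

A FIRST/FOLLOW conflict occurs when a non-terminal N has a nullable alternative N → β (β ⇒* ε) and another alternative N → α with FIRST(α) ∩ FOLLOW(N) ≠ ∅: on such a lookahead the parser cannot decide between expanding α and letting N vanish via β.

Nullable non-terminals: C, L, P.
FIRST sets used below: FIRST(P) = { '/', 'n', 'y', ε }, FIRST(C) = { '/', 'n', 'y', ε }, FIRST(Y) = { '/' }
C has a nullable alternative but only one production, so nothing to check.

L: nullable alternative(s) L → P P; FOLLOW(L) = { $, 'n' }
  L → /: FIRST \ {ε} = { '/' } — disjoint from FOLLOW(L)
  L → P P: FIRST \ {ε} = { '/', 'n', 'y' } — this is the only nullable alternative, skip

P: nullable alternative(s) P → ε; FOLLOW(P) = { $, '/', 'n', 'y' }
  P → y: FIRST \ {ε} = { 'y' } — overlaps FOLLOW(P) on { 'y' }: CONFLICT
  P → ε: FIRST \ {ε} = { } — this is the only nullable alternative, skip
  P → C n: FIRST \ {ε} = { '/', 'n', 'y' } — overlaps FOLLOW(P) on { '/', 'n', 'y' }: CONFLICT
  P → Y: FIRST \ {ε} = { '/' } — overlaps FOLLOW(P) on { '/' }: CONFLICT

Y has no nullable alternative, so no FIRST/FOLLOW check is needed there.

So the grammar has 3 FIRST/FOLLOW conflicts (marked CONFLICT above).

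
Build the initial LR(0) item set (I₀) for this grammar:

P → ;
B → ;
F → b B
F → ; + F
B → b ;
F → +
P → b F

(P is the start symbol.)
First, augment the grammar with P' → P
I₀ = CLOSURE({ [P' → . P] }):
  [P' → . P] has the dot before P: add [P → . ;], [P → . b F]
No further items can be added.

I₀ = { [P → . ;], [P → . b F], [P' → . P] }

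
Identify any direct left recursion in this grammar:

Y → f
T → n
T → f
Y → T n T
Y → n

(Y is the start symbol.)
Direct left recursion occurs when N → N α for some non-terminal N (the right-hand side begins with the left-hand side itself).

Y → f: starts with f
T → n: starts with n
T → f: starts with f
Y → T n T: starts with T
Y → n: starts with n

No direct left recursion found.

Answer: No direct left recursion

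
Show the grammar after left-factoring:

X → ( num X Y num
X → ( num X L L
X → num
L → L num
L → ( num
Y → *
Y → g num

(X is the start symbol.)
X → ( num X X'
X' → Y num
X' → L L
X → num
L → L num
L → ( num
Y → *
Y → g num

Left-factoring transforms A → αβ₁ | αβ₂ into A → αA' and A' → β₁ | β₂
(α is the longest common prefix among the alternatives). Repeat until
no nonterminal has two alternatives with a common prefix.

Round 1: X has alternatives sharing prefix '( num X'. Introduce X': X → ( num X X'
  Add: X' → Y num
  Add: X' → L L

No remaining common prefixes — done.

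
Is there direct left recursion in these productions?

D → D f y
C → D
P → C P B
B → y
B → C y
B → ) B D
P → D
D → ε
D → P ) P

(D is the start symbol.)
Direct left recursion occurs when N → N α for some non-terminal N (the right-hand side begins with the left-hand side itself).

D → D f y: LEFT RECURSIVE (starts with D)
C → D: starts with D
P → C P B: starts with C
B → y: starts with y
B → C y: starts with C
B → ) B D: starts with ')'
P → D: starts with D
D → ε: starts with ε
D → P ) P: starts with P

The grammar has direct left recursion on: D.

Answer: Yes, D is left-recursive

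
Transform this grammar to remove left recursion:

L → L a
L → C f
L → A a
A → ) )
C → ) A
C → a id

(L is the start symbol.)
L is directly left-recursive. The standard transformation for
  A → A α₁ | ... | A α_m | β₁ | ... | β_n
is
  A  → β₁ A' | ... | β_n A'
  A' → α₁ A' | ... | α_m A' | ε

L → C f becomes L → C f L'
L → A a becomes L → A a L'
L → L a becomes L' → a L'
Add L' → ε

Productions for other non-terminals are unchanged:
  A → ) )
  C → ) A
  C → a id

Resulting grammar:
L → C f L'
L → A a L'
L' → a L'
L' → ε
A → ) )
C → ) A
C → a id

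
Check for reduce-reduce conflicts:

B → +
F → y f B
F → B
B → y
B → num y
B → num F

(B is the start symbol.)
Yes — I7: [B → num y .] vs [B → y .]

Augment with B' → B and build the canonical LR(0) collection (I0 = CLOSURE({[B' → . B]}), then GOTO on every symbol after a dot until no new states appear). It has 10 states:
  I0: { [B → . +], [B → . num F], [B → . num y], [B → . y], [B' → . B] }  — shift
  I1: { [B → + .] }  — reduce
  I2: { [B' → B .] }  — accept
  I3: { [B → . +], [B → . num F], [B → . num y], [B → . y], [B → num . F], [B → num . y], [F → . B], [F → . y f B] }  — shift
  I4: { [B → y .] }  — reduce
  I5: { [F → B .] }  — reduce
  I6: { [B → num F .] }  — reduce
  I7: { [B → num y .], [B → y .], [F → y . f B] }  — shift, 2 reduces
  I8: { [B → . +], [B → . num F], [B → . num y], [B → . y], [F → y f . B] }  — shift
  I9: { [F → y f B .] }  — reduce

I7 contains complete items [B → num y .], [B → y .] — reduce-reduce conflict.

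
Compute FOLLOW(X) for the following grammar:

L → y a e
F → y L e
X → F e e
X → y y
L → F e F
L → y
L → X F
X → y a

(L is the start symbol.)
In L → X F: X is followed by F, add FIRST(F) \ {ε} = { 'y' }

Taking the union: FOLLOW(X) = { 'y' }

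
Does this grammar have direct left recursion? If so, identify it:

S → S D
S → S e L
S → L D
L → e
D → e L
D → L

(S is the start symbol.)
Yes, S is left-recursive

Direct left recursion occurs when N → N α for some non-terminal N (the right-hand side begins with the left-hand side itself).

S → S D: LEFT RECURSIVE (starts with S)
S → S e L: LEFT RECURSIVE (starts with S)
S → L D: starts with L
L → e: starts with e
D → e L: starts with e
D → L: starts with L

The grammar has direct left recursion on: S.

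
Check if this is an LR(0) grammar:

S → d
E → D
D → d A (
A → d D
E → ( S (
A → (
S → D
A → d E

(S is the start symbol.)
No. Shift-reduce conflict between [S → d .] and [A → . (]

A grammar is LR(0) if no state in the canonical LR(0) collection has:
  - both a shift item (dot before a terminal) and a complete item (shift-reduce conflict), or
  - two or more complete items (reduce-reduce conflict; the accept item [S' → S .] counts as a complete item here).

Augment with S' → S and build the canonical LR(0) collection (I0 = CLOSURE({[S' → . S]}), then GOTO on every symbol after a dot until no new states appear). It has 14 states:
  I0: { [D → . d A (], [S → . D], [S → . d], [S' → . S] }  — shift
  I1: { [S → D .] }  — reduce
  I2: { [S' → S .] }  — accept
  I3: { [A → . (], [A → . d D], [A → . d E], [D → d . A (], [S → d .] }  — shift, reduce
  I4: { [A → ( .] }  — reduce
  I5: { [D → d A . (] }  — shift
  I6: { [A → d . D], [A → d . E], [D → . d A (], [E → . ( S (], [E → . D] }  — shift
  I7: { [D → . d A (], [E → ( . S (], [S → . D], [S → . d] }  — shift
  I8: { [A → d D .], [E → D .] }  — 2 reduces
  I9: { [A → d E .] }  — reduce
  I10: { [A → . (], [A → . d D], [A → . d E], [D → d . A (] }  — shift
  I11: { [E → ( S . (] }  — shift
  I12: { [E → ( S ( .] }  — reduce
  I13: { [D → d A ( .] }  — reduce

Conflict in state I3:
  Shift-reduce conflict between [S → d .] and [A → . (]
So the grammar is NOT LR(0).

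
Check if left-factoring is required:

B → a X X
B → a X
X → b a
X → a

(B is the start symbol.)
Yes, B has productions with common prefix 'a X'

Left-factoring is needed when two productions for the same non-terminal
share a common prefix on the right-hand side.

Productions for B:
  B → a X X
  B → a X
Productions for X:
  X → b a
  X → a

Found common prefix 'a X' in productions for B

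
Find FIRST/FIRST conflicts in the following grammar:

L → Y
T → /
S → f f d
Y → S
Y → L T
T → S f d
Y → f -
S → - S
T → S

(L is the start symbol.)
Yes. T → S f d / T → S on { '-', 'f' }; Y → S / Y → L T on { '-', 'f' }; Y → S / Y → f '-' on { 'f' }; Y → L T / Y → f '-' on { 'f' }

A FIRST/FIRST conflict occurs when two productions N → α and N → β for the same non-terminal have FIRST(α) ∩ FIRST(β) ≠ ∅ (with ε ∈ FIRST of a nullable right-hand side, so two nullable alternatives also conflict).

FIRST sets of the non-terminals at (or reachable through a nullable prefix from) the front of some alternative:
  FIRST(S) = { '-', 'f' }
  FIRST(L) = { '-', 'f' }

Productions for T:
  T → /: FIRST = { '/' }
  T → S f d: FIRST = { '-', 'f' }
  T → S: FIRST = { '-', 'f' }
Productions for S:
  S → f f d: FIRST = { 'f' }
  S → - S: FIRST = { '-' }
Productions for Y:
  Y → S: FIRST = { '-', 'f' }
  Y → L T: FIRST = { '-', 'f' }
  Y → f -: FIRST = { 'f' }
L has only one production, so no FIRST/FIRST conflict is possible there.

Conflict for T: T → S f d and T → S
  Overlap: { '-', 'f' }
Conflict for Y: Y → S and Y → L T
  Overlap: { '-', 'f' }
Conflict for Y: Y → S and Y → f -
  Overlap: { 'f' }
Conflict for Y: Y → L T and Y → f -
  Overlap: { 'f' }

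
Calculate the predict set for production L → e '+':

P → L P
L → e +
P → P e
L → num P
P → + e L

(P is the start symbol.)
PREDICT(L → e '+') = (FIRST(RHS) \ {ε}) ∪ (FOLLOW(L) if ε ∈ FIRST(RHS), i.e. RHS ⇒* ε)
FIRST(e '+') = { 'e' }
ε ∉ FIRST(e '+'), so FOLLOW(L) is not added.
PREDICT(L → e '+') = { 'e' }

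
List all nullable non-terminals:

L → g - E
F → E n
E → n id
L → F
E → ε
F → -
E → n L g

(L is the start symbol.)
{ 'E' }

A non-terminal is nullable if it can derive ε (the empty string): either it has an ε-production, or it has a production whose right-hand side consists entirely of nullable non-terminals.

ε-productions: E → ε
So E is immediately nullable.
No further non-terminal can be added: every production for the remaining non-terminals contains a terminal or a non-nullable non-terminal.
Nullable = { 'E' }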